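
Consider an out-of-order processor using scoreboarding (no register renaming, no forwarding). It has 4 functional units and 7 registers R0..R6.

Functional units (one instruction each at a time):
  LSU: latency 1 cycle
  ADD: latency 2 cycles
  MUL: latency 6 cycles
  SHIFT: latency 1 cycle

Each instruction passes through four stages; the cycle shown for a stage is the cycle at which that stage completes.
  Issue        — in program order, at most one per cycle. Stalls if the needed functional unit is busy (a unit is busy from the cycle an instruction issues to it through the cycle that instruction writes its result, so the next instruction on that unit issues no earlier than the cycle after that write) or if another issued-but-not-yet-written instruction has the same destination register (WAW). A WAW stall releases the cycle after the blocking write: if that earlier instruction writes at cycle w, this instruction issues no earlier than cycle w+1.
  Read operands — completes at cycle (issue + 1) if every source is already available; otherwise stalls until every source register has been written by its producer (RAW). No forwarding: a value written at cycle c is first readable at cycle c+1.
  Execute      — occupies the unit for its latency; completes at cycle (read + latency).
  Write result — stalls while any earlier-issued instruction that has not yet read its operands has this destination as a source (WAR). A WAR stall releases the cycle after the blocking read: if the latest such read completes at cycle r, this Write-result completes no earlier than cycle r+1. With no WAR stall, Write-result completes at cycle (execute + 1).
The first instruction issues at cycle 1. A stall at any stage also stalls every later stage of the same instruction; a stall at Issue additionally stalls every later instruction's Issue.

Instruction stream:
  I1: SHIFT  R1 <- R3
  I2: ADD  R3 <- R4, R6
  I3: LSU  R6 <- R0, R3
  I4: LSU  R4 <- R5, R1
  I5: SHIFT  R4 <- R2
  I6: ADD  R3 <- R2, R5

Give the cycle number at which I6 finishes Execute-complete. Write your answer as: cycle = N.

[1] issue I1 (SHIFT)
[2] I1 read-ops · issue I2 (ADD)
[3] I1 finished on SHIFT · I2 read-ops · issue I3 (LSU)
[4] I1→R1
[5] I2 finished on ADD
[6] I2→R3
[7] I3 read-ops
[8] I3 finished on LSU
[9] I3→R6
[10] issue I4 (LSU)
[11] I4 read-ops
[12] I4 finished on LSU
[13] I4→R4
[14] issue I5 (SHIFT)
[15] I5 read-ops · issue I6 (ADD)
[16] I5 finished on SHIFT · I6 read-ops
[17] I5→R4
[18] I6 finished on ADD
[19] I6→R3

cycle = 18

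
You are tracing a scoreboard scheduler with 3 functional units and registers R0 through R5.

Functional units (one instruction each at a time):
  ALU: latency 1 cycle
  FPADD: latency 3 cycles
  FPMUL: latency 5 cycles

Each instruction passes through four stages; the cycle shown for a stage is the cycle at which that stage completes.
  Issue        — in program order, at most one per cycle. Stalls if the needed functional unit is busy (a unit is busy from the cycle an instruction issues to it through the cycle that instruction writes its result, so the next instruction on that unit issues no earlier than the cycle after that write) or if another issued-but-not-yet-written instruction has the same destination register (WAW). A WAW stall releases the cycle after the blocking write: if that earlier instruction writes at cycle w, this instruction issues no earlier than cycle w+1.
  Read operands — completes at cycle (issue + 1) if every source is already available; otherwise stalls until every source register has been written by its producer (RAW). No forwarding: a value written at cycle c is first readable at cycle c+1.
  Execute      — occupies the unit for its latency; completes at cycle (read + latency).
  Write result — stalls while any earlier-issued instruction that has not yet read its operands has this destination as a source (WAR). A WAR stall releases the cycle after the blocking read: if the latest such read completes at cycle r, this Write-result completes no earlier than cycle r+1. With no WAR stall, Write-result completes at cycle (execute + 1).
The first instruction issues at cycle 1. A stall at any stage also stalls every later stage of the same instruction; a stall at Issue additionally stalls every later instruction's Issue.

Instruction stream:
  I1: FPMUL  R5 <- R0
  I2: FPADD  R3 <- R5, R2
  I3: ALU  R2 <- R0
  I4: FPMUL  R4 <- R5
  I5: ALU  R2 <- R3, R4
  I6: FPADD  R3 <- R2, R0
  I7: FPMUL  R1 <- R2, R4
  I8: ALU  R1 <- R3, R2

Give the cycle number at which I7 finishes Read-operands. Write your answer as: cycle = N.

cycle = 20

I1 -> (1, 2, 7, 8)
I2 -> (2, 9, 12, 13)  // RAW R5: wait I1 write@8
I3 -> (3, 4, 5, 10)  // WAR R2: wait I2 read@9
I4 -> (9, 10, 15, 16)  // struct: FPMUL busy until I1 writes@8
I5 -> (11, 17, 18, 19)  // struct: ALU busy until I3 writes@10, RAW R4: wait I4 write@16
I6 -> (14, 20, 23, 24)  // struct: FPADD busy until I2 writes@13, RAW R2: wait I5 write@19
I7 -> (17, 20, 25, 26)  // struct: FPMUL busy until I4 writes@16, RAW R2: wait I5 write@19
I8 -> (27, 28, 29, 30)  // WAW R1: wait I7 write@26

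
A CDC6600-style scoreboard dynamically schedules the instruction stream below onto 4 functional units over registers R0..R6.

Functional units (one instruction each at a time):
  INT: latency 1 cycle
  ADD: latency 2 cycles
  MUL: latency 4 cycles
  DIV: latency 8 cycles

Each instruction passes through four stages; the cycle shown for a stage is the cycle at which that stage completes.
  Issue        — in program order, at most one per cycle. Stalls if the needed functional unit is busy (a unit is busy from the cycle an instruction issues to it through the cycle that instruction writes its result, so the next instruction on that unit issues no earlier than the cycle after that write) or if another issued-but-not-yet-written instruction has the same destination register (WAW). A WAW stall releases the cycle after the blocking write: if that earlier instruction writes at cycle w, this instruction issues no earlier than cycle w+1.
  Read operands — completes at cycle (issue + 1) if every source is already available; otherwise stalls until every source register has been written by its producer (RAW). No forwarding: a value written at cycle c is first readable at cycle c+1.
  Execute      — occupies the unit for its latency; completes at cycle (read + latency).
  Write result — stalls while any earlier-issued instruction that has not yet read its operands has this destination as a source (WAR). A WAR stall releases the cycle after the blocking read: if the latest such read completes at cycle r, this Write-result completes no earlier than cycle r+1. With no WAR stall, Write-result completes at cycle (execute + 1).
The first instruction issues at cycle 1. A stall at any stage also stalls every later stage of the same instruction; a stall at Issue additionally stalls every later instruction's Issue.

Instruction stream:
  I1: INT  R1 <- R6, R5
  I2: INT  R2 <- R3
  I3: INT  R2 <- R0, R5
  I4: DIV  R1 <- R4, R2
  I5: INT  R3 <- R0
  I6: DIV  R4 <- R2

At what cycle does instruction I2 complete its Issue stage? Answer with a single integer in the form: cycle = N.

t=1  issue I1 (INT)
t=2  I1 read-ops
t=3  I1 finished on INT
t=4  I1→R1
t=5  issue I2 (INT)
t=6  I2 read-ops
t=7  I2 finished on INT
t=8  I2→R2
t=9  issue I3 (INT)
t=10  I3 read-ops | issue I4 (DIV)
t=11  I3 finished on INT
t=12  I3→R2
t=13  I4 read-ops | issue I5 (INT)
t=14  I5 read-ops
t=15  I5 finished on INT
t=16  I5→R3
t=21  I4 finished on DIV
t=22  I4→R1
t=23  issue I6 (DIV)
t=24  I6 read-ops
t=32  I6 finished on DIV
t=33  I6→R4

cycle = 5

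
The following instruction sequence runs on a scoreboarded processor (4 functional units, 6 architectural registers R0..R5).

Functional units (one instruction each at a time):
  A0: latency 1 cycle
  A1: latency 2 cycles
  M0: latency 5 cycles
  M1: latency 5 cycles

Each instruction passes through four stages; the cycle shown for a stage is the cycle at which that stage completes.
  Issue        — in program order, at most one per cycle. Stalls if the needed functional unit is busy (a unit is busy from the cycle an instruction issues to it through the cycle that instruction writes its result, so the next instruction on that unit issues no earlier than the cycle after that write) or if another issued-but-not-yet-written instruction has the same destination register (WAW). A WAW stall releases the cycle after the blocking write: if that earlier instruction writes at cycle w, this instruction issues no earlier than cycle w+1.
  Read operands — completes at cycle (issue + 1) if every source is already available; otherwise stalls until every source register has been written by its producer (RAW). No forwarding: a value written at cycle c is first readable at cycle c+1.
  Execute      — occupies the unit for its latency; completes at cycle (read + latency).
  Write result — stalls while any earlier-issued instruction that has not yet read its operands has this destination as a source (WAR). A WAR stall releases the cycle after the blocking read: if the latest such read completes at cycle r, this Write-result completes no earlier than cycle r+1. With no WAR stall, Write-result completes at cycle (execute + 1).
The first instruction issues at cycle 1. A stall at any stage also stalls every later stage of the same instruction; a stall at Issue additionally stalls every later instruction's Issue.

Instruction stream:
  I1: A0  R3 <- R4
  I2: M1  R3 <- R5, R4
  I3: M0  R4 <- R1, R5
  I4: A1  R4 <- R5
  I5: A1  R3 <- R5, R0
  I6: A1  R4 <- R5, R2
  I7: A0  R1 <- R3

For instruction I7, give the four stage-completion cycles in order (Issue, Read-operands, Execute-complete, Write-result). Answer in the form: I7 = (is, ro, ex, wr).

I7 = (25, 26, 27, 28)

c1: I1 issues→A0
c2: I1 reads
c3: I1 exec-done
c4: I1 writes R3
c5: I2 issues→M1
c6: I2 reads | I3 issues→M0
c7: I3 reads
c11: I2 exec-done
c12: I2 writes R3 | I3 exec-done
c13: I3 writes R4
c14: I4 issues→A1
c15: I4 reads
c17: I4 exec-done
c18: I4 writes R4
c19: I5 issues→A1
c20: I5 reads
c22: I5 exec-done
c23: I5 writes R3
c24: I6 issues→A1
c25: I6 reads | I7 issues→A0
c26: I7 reads
c27: I6 exec-done | I7 exec-done
c28: I6 writes R4 | I7 writes R1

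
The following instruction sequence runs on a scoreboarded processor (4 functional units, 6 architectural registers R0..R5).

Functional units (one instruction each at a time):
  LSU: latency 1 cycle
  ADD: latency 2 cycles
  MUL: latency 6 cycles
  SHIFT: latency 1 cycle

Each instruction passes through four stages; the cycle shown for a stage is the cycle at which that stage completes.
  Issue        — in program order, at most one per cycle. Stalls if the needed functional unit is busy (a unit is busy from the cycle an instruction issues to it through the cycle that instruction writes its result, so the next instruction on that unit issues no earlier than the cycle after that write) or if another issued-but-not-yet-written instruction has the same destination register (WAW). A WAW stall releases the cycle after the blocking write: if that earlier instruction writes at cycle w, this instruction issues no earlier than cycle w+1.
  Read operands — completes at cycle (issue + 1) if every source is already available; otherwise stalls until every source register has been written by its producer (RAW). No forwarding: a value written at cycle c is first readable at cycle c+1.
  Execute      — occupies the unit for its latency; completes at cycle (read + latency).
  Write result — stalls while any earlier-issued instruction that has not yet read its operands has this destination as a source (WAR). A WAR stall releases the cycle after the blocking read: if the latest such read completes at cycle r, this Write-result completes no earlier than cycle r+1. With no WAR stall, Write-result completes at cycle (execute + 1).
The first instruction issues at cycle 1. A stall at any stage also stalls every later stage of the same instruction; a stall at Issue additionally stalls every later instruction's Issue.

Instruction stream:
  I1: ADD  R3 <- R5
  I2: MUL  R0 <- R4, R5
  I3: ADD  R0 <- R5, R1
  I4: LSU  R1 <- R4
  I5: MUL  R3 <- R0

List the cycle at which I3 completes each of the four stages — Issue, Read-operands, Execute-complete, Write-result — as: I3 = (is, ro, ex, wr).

I3 = (11, 12, 14, 15)

t=1  I1→ADD
t=2  I1 RO, I2→MUL
t=3  I2 RO
t=4  I1 EX
t=5  I1 WR R3
t=9  I2 EX
t=10  I2 WR R0
t=11  I3→ADD
t=12  I3 RO, I4→LSU
t=13  I4 RO, I5→MUL
t=14  I3 EX, I4 EX
t=15  I3 WR R0, I4 WR R1
t=16  I5 RO
t=22  I5 EX
t=23  I5 WR R3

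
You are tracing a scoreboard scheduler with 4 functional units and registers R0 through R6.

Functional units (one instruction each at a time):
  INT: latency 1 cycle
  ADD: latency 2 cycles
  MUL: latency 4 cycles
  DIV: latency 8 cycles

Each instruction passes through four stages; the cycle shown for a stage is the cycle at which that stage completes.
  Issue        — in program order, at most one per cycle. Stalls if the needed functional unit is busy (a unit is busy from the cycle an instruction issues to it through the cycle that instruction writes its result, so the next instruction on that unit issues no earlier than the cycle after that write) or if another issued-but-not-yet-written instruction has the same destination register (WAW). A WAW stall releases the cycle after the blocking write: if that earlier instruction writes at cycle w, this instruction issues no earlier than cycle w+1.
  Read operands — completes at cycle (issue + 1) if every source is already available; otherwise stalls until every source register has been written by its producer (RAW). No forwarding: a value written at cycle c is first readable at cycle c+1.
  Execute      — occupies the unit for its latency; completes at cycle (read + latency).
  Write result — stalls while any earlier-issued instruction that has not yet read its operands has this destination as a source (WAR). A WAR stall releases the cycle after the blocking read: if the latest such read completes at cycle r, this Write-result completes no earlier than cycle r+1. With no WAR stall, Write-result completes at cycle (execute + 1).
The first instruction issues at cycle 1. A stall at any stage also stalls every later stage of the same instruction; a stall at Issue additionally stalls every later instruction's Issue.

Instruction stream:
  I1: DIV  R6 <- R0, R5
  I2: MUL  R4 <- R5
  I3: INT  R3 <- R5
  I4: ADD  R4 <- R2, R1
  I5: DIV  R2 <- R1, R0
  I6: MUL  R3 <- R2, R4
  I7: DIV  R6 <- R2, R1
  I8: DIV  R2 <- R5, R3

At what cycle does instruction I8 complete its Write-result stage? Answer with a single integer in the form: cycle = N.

I1: IS=1 RO=2 EX=10 WR=11
I2: IS=2 RO=3 EX=7 WR=8
I3: IS=3 RO=4 EX=5 WR=6
I4: IS=9 RO=10 EX=12 WR=13  [WAW R4: wait I2 write@8]
I5: IS=12 RO=13 EX=21 WR=22  [struct: DIV busy until I1 writes@11]
I6: IS=13 RO=23 EX=27 WR=28  [RAW R2: wait I5 write@22]
I7: IS=23 RO=24 EX=32 WR=33  [struct: DIV busy until I5 writes@22]
I8: IS=34 RO=35 EX=43 WR=44  [struct: DIV busy until I7 writes@33]

cycle = 44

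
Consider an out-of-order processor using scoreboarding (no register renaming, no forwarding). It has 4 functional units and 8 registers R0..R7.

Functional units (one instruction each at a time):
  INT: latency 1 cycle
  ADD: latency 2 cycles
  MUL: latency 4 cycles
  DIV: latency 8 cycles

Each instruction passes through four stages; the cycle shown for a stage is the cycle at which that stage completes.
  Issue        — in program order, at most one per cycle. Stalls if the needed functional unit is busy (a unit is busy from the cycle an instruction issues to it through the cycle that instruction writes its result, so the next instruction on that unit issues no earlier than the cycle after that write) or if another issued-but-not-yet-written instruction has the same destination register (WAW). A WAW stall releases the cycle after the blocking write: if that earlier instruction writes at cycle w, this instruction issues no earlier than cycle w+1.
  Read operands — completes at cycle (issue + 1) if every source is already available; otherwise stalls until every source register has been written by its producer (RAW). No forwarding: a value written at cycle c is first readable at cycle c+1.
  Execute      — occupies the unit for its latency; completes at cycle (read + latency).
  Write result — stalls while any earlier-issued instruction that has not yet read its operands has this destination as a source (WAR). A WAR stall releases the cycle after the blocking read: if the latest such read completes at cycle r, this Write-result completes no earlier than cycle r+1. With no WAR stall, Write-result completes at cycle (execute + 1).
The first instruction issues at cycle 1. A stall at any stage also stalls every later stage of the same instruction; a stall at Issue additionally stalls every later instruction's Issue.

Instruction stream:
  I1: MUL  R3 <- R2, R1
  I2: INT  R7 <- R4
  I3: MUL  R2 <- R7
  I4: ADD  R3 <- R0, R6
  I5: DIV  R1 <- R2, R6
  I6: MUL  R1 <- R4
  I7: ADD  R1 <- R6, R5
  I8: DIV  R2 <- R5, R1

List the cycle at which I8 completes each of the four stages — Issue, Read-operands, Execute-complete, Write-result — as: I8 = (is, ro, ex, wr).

I8 = (33, 37, 45, 46)

  I1 | 1 | 2 | 6 | 7
  I2 | 2 | 3 | 4 | 5
  I3 | 8 | 9 | 13 | 14   struct: MUL busy until I1 writes@7
  I4 | 9 | 10 | 12 | 13
  I5 | 10 | 15 | 23 | 24   RAW R2: wait I3 write@14
  I6 | 25 | 26 | 30 | 31   WAW R1: wait I5 write@24
  I7 | 32 | 33 | 35 | 36   WAW R1: wait I6 write@31
  I8 | 33 | 37 | 45 | 46   RAW R1: wait I7 write@36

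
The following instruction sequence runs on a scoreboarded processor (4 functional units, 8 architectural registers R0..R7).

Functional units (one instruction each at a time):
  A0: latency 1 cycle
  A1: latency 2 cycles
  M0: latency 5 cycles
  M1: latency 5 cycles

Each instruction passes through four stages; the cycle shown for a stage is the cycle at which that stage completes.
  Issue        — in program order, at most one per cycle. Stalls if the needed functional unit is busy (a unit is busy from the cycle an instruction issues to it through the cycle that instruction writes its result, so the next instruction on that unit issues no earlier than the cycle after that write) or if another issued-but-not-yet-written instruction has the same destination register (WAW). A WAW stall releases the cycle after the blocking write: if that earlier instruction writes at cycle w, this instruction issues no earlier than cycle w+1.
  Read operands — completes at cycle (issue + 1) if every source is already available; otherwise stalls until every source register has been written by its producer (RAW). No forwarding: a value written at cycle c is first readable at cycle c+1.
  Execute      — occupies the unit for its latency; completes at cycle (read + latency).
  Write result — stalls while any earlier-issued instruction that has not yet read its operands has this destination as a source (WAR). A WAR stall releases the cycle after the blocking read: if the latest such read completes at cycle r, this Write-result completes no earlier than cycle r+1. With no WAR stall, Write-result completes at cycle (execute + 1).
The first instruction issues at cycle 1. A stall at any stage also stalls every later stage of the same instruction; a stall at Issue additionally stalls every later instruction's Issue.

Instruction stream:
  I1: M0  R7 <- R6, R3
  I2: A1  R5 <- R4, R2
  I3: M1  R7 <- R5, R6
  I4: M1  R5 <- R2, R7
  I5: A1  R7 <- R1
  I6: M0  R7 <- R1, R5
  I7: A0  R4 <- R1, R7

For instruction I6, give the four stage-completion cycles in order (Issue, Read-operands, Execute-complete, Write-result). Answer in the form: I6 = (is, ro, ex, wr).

  I1 | 1 | 2 | 7 | 8
  I2 | 2 | 3 | 5 | 6
  I3 | 9 | 10 | 15 | 16   WAW R7: wait I1 write@8
  I4 | 17 | 18 | 23 | 24   struct: M1 busy until I3 writes@16
  I5 | 18 | 19 | 21 | 22
  I6 | 23 | 25 | 30 | 31   WAW R7: wait I5 write@22 · RAW R5: wait I4 write@24
  I7 | 24 | 32 | 33 | 34   RAW R7: wait I6 write@31

I6 = (23, 25, 30, 31)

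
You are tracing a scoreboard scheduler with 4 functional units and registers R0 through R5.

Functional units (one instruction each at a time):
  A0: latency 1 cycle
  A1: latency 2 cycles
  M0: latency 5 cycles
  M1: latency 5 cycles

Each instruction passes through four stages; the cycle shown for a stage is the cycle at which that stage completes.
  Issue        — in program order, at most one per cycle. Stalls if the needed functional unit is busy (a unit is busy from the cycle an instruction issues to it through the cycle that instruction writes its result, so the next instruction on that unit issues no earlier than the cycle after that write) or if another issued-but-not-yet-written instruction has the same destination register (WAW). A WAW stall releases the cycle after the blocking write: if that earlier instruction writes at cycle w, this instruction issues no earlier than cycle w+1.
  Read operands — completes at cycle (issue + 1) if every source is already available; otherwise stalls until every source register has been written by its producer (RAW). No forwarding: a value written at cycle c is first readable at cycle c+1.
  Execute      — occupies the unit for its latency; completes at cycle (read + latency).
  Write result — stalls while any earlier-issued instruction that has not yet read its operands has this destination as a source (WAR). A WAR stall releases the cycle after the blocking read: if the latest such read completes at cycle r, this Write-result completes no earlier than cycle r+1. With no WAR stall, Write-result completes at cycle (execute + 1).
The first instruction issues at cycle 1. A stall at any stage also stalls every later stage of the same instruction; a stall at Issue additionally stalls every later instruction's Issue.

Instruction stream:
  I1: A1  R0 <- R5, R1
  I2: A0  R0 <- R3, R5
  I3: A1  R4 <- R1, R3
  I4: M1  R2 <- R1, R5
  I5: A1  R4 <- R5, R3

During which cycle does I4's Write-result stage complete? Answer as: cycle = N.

cycle = 15

t=1  I1 issues→A1
t=2  I1 reads
t=4  I1 exec-done
t=5  I1 writes R0
t=6  I2 issues→A0
t=7  I2 reads | I3 issues→A1
t=8  I2 exec-done | I3 reads | I4 issues→M1
t=9  I2 writes R0 | I4 reads
t=10  I3 exec-done
t=11  I3 writes R4
t=12  I5 issues→A1
t=13  I5 reads
t=14  I4 exec-done
t=15  I4 writes R2 | I5 exec-done
t=16  I5 writes R4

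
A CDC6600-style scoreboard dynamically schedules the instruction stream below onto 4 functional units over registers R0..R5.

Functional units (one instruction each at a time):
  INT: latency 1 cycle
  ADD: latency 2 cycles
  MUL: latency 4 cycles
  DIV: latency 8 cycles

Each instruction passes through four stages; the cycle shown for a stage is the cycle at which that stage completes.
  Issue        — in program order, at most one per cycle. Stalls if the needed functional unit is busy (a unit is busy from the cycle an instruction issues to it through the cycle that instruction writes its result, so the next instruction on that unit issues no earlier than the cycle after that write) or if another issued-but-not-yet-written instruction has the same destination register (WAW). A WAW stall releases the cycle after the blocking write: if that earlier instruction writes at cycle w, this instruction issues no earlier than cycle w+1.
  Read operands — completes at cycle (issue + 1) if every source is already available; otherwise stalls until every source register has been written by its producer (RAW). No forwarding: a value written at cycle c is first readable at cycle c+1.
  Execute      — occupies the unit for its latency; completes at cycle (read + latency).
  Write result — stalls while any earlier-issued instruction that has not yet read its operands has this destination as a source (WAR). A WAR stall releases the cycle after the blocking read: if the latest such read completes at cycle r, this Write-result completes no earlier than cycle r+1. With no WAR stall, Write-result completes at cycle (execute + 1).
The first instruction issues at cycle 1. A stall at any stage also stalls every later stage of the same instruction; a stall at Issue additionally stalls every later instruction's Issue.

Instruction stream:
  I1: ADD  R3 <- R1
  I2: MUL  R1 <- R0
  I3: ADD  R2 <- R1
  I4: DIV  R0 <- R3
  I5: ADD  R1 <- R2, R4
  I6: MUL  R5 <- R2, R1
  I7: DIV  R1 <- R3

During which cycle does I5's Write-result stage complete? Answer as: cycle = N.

I1  is:1  ro:2  ex:4  wr:5
I2  is:2  ro:3  ex:7  wr:8
I3  is:6  ro:9  ex:11  wr:12  — struct: ADD busy until I1 writes@5, RAW R1: wait I2 write@8
I4  is:7  ro:8  ex:16  wr:17
I5  is:13  ro:14  ex:16  wr:17  — struct: ADD busy until I3 writes@12
I6  is:14  ro:18  ex:22  wr:23  — RAW R1: wait I5 write@17
I7  is:18  ro:19  ex:27  wr:28  — WAW R1: wait I5 write@17

cycle = 17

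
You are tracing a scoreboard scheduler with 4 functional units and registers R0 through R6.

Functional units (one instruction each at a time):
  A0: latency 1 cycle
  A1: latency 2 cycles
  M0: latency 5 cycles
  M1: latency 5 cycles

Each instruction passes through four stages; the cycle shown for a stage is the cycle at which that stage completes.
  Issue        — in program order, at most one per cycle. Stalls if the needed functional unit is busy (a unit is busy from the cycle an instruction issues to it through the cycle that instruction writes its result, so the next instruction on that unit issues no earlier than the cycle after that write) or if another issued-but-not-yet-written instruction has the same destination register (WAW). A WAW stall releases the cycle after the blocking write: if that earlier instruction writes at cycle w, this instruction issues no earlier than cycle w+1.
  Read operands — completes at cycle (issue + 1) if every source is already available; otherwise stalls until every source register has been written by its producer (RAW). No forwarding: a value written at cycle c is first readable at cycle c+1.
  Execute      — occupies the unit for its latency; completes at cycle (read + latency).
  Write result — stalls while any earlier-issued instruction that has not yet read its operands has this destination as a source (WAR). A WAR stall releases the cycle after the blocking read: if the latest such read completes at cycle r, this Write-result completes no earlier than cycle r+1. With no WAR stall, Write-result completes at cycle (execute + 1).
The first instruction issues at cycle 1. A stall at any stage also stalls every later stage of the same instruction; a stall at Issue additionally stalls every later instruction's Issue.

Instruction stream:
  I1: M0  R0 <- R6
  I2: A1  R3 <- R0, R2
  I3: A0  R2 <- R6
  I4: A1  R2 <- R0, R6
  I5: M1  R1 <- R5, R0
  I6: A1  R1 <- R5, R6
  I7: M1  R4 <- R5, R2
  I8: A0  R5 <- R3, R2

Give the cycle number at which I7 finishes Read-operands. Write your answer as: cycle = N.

t=1  issue I1 (M0)
t=2  I1 read-ops · issue I2 (A1)
t=3  issue I3 (A0)
t=4  I3 read-ops
t=5  I3 finished on A0
t=7  I1 finished on M0
t=8  I1→R0
t=9  I2 read-ops
t=10  I3→R2
t=11  I2 finished on A1
t=12  I2→R3
t=13  issue I4 (A1)
t=14  I4 read-ops · issue I5 (M1)
t=15  I5 read-ops
t=16  I4 finished on A1
t=17  I4→R2
t=20  I5 finished on M1
t=21  I5→R1
t=22  issue I6 (A1)
t=23  I6 read-ops · issue I7 (M1)
t=24  I7 read-ops · issue I8 (A0)
t=25  I6 finished on A1 · I8 read-ops
t=26  I6→R1 · I8 finished on A0
t=27  I8→R5
t=29  I7 finished on M1
t=30  I7→R4

cycle = 24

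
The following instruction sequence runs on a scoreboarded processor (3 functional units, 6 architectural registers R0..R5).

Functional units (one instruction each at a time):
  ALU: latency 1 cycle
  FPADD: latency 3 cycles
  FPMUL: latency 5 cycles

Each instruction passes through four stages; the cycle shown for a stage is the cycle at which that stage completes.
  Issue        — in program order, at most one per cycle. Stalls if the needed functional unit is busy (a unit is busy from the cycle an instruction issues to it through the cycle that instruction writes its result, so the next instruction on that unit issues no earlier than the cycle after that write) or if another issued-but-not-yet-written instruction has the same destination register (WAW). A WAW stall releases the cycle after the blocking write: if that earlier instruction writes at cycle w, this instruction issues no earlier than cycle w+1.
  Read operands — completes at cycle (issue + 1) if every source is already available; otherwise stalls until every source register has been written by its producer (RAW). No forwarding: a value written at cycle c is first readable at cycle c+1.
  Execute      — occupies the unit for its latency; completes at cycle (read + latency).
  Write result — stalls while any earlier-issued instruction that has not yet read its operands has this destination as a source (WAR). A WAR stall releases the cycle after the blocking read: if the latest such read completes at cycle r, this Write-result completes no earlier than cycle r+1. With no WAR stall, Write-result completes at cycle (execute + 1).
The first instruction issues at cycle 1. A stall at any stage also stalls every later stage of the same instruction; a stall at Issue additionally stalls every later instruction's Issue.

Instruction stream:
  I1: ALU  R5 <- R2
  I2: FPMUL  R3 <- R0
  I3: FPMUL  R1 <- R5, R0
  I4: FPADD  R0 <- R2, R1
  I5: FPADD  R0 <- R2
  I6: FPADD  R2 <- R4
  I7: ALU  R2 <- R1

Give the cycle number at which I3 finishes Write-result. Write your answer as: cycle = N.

t=1  I1→ALU
t=2  I1 RO | I2→FPMUL
t=3  I1 EX | I2 RO
t=4  I1 WR R5
t=8  I2 EX
t=9  I2 WR R3
t=10  I3→FPMUL
t=11  I3 RO | I4→FPADD
t=16  I3 EX
t=17  I3 WR R1
t=18  I4 RO
t=21  I4 EX
t=22  I4 WR R0
t=23  I5→FPADD
t=24  I5 RO
t=27  I5 EX
t=28  I5 WR R0
t=29  I6→FPADD
t=30  I6 RO
t=33  I6 EX
t=34  I6 WR R2
t=35  I7→ALU
t=36  I7 RO
t=37  I7 EX
t=38  I7 WR R2

cycle = 17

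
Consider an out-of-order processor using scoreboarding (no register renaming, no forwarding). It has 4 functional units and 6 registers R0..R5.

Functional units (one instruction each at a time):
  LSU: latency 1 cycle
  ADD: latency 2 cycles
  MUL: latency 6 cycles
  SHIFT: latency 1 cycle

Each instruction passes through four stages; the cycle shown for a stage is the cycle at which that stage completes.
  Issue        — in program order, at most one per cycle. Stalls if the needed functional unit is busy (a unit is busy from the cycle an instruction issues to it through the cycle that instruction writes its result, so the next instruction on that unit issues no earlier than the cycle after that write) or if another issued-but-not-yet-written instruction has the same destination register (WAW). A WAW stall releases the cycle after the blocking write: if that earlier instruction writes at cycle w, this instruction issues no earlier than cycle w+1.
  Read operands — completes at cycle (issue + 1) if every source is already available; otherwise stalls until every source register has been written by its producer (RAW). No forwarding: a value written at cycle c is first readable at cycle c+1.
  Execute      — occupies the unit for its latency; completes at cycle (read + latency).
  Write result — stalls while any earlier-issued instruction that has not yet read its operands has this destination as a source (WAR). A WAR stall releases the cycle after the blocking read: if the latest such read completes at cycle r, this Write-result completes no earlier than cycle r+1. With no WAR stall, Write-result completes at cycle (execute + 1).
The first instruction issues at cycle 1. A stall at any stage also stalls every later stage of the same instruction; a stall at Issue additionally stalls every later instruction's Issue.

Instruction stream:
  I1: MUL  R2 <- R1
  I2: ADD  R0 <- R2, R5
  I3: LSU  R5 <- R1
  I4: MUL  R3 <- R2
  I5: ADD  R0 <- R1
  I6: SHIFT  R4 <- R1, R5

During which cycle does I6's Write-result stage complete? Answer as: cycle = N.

cycle = 18

[1] I1→MUL
[2] I1 RO | I2→ADD
[3] I3→LSU
[4] I3 RO
[5] I3 EX
[8] I1 EX
[9] I1 WR R2
[10] I2 RO | I4→MUL
[11] I3 WR R5 | I4 RO
[12] I2 EX
[13] I2 WR R0
[14] I5→ADD
[15] I5 RO | I6→SHIFT
[16] I6 RO
[17] I4 EX | I5 EX | I6 EX
[18] I4 WR R3 | I5 WR R0 | I6 WR R4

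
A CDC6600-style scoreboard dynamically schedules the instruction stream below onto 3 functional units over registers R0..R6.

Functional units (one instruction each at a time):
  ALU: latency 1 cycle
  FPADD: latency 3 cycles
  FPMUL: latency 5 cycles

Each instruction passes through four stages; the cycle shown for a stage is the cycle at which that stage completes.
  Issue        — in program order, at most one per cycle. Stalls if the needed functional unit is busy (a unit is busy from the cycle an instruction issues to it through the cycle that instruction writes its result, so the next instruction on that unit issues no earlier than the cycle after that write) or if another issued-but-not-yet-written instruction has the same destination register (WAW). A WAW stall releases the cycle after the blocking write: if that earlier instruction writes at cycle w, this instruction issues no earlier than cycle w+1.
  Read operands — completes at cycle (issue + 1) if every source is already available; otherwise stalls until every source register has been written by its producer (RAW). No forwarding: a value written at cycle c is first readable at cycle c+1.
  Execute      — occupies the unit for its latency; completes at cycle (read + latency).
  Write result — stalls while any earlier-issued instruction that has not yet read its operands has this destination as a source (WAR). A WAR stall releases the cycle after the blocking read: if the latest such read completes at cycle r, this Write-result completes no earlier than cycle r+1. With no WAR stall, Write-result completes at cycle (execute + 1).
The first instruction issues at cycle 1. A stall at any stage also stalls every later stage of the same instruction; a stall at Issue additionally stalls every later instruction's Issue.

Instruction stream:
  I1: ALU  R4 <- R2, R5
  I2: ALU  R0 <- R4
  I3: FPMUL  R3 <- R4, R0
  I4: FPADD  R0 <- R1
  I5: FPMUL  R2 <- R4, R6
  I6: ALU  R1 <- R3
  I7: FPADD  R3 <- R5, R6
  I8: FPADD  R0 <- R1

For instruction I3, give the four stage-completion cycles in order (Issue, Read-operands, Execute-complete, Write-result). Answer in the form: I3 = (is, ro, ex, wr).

[1] I1 dispatched to ALU
[2] I1 operands ready
[3] I1 complete
[4] R4←I1
[5] I2 dispatched to ALU
[6] I2 operands ready, I3 dispatched to FPMUL
[7] I2 complete
[8] R0←I2
[9] I3 operands ready, I4 dispatched to FPADD
[10] I4 operands ready
[13] I4 complete
[14] I3 complete, R0←I4
[15] R3←I3
[16] I5 dispatched to FPMUL
[17] I5 operands ready, I6 dispatched to ALU
[18] I6 operands ready, I7 dispatched to FPADD
[19] I6 complete, I7 operands ready
[20] R1←I6
[22] I5 complete, I7 complete
[23] R2←I5, R3←I7
[24] I8 dispatched to FPADD
[25] I8 operands ready
[28] I8 complete
[29] R0←I8

I3 = (6, 9, 14, 15)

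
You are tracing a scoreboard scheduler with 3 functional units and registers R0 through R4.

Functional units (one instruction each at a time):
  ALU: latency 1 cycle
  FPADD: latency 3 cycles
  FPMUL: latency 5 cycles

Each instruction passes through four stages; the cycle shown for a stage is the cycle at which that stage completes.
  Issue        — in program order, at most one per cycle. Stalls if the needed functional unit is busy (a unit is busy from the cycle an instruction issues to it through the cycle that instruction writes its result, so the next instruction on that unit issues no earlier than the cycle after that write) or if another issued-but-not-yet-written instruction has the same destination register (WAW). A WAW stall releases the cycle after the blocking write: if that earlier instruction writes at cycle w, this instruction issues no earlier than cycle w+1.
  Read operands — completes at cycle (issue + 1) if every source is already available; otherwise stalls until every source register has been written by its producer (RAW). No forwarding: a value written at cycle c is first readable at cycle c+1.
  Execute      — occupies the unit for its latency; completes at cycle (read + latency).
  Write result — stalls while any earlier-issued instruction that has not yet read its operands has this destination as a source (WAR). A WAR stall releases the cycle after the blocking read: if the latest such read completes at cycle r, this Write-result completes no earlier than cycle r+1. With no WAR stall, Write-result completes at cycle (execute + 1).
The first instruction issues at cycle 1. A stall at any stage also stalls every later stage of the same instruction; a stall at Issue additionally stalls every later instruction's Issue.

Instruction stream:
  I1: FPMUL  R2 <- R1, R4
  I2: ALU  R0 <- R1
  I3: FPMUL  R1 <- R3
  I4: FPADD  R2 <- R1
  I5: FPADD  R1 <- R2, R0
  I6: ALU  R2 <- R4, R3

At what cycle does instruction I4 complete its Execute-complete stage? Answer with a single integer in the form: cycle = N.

cycle = 20

[1] I1 issues→FPMUL
[2] I1 reads | I2 issues→ALU
[3] I2 reads
[4] I2 exec-done
[5] I2 writes R0
[7] I1 exec-done
[8] I1 writes R2
[9] I3 issues→FPMUL
[10] I3 reads | I4 issues→FPADD
[15] I3 exec-done
[16] I3 writes R1
[17] I4 reads
[20] I4 exec-done
[21] I4 writes R2
[22] I5 issues→FPADD
[23] I5 reads | I6 issues→ALU
[24] I6 reads
[25] I6 exec-done
[26] I5 exec-done | I6 writes R2
[27] I5 writes R1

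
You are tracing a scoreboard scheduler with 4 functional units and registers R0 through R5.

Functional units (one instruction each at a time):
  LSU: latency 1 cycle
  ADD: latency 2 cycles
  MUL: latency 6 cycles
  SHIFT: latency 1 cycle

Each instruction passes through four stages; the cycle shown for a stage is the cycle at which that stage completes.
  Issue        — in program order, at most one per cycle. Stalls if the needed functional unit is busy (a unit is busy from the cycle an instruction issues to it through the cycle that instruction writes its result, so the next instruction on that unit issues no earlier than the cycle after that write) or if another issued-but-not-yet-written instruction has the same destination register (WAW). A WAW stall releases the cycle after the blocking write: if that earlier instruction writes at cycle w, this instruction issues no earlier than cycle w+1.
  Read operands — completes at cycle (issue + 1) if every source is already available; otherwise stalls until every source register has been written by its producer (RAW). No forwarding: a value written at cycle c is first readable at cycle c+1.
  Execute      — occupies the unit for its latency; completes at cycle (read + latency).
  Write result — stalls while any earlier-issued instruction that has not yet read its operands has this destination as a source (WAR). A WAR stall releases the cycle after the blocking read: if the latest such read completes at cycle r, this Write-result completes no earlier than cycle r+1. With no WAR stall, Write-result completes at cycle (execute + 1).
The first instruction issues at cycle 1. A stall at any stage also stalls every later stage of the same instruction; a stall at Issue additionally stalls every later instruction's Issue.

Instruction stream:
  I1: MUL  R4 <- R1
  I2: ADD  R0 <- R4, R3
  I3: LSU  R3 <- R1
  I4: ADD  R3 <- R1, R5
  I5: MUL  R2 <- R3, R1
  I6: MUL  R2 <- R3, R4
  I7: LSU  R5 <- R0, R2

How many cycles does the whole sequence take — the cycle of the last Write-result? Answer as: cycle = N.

  I1 | 1 | 2 | 8 | 9
  I2 | 2 | 10 | 12 | 13   RAW R4: wait I1 write@9
  I3 | 3 | 4 | 5 | 11   WAR R3: wait I2 read@10
  I4 | 14 | 15 | 17 | 18   struct: ADD busy until I2 writes@13
  I5 | 15 | 19 | 25 | 26   RAW R3: wait I4 write@18
  I6 | 27 | 28 | 34 | 35   struct: MUL busy until I5 writes@26
  I7 | 28 | 36 | 37 | 38   RAW R2: wait I6 write@35

cycle = 38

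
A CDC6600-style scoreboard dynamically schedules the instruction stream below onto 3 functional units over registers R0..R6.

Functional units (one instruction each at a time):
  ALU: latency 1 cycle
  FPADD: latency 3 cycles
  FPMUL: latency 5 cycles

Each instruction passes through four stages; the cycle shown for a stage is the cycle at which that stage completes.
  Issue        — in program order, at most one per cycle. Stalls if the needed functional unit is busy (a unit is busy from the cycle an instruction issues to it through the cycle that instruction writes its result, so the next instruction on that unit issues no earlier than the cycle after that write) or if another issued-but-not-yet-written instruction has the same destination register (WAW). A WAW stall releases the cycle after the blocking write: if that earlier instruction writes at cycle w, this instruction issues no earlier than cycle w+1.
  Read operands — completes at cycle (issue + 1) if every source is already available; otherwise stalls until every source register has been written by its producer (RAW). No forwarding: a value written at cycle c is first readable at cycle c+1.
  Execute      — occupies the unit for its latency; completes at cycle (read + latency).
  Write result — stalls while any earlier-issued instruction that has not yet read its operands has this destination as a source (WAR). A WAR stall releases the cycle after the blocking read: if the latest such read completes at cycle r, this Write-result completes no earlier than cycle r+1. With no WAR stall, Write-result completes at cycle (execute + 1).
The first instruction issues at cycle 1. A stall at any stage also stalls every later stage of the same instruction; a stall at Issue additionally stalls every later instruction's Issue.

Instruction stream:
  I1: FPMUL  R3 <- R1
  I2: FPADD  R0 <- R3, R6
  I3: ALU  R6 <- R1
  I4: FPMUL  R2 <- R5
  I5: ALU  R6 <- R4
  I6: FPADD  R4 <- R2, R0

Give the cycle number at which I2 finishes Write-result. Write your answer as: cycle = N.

cycle = 13

t=1  I1 dispatched to FPMUL
t=2  I1 operands ready · I2 dispatched to FPADD
t=3  I3 dispatched to ALU
t=4  I3 operands ready
t=5  I3 complete
t=7  I1 complete
t=8  R3←I1
t=9  I2 operands ready · I4 dispatched to FPMUL
t=10  R6←I3 · I4 operands ready
t=11  I5 dispatched to ALU
t=12  I2 complete · I5 operands ready
t=13  R0←I2 · I5 complete
t=14  R6←I5 · I6 dispatched to FPADD
t=15  I4 complete
t=16  R2←I4
t=17  I6 operands ready
t=20  I6 complete
t=21  R4←I6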